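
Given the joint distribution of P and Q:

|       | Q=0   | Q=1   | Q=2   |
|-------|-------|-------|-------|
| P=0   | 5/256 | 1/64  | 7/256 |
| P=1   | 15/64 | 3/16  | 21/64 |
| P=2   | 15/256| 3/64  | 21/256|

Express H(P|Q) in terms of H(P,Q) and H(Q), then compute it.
H(P|Q) = H(P,Q) - H(Q)

Marginal P(Q) (column sums):
  P(Q=0) = 5/256 + 15/64 + 15/256 = 5/16
  P(Q=1) = 1/64 + 3/16 + 3/64 = 1/4
  P(Q=2) = 7/256 + 21/64 + 21/256 = 7/16

H(P,Q) = -[(5/256)·log₂(5/256) + (1/64)·log₂(1/64) + (7/256)·log₂(7/256) + (15/64)·log₂(15/64) + (3/16)·log₂(3/16) + (21/64)·log₂(21/64) + (15/256)·log₂(15/256) + (3/64)·log₂(3/64) + (21/256)·log₂(21/256)]
  = 0.1109 + 0.0938 + 0.1420 + 0.4906 + 0.4528 + 0.5275 + 0.2398 + 0.2070 + 0.2959
  = 2.5603 bits
H(Q) = -[(5/16)·log₂(5/16) + (1/4)·log₂(1/4) + (7/16)·log₂(7/16)]
  = 0.5244 + 0.5000 + 0.5218
  = 1.5462 bits

H(P|Q) = 2.5603 - 1.5462 = 1.0141 bits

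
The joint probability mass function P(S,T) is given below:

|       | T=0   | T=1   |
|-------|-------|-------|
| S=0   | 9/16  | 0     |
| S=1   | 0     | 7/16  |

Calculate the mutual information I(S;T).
Marginal P(S) (row sums):
  P(S=0) = 9/16 + 0 = 9/16
  P(S=1) = 0 + 7/16 = 7/16
Marginal P(T) (column sums):
  P(T=0) = 9/16 + 0 = 9/16
  P(T=1) = 0 + 7/16 = 7/16

H(S) = -[(9/16)·log₂(9/16) + (7/16)·log₂(7/16)]
  = 0.4669 + 0.5218
  = 0.9887 bits
H(T) = -[(9/16)·log₂(9/16) + (7/16)·log₂(7/16)]
  = 0.4669 + 0.5218
  = 0.9887 bits
H(S,T) = -[(9/16)·log₂(9/16) + (7/16)·log₂(7/16)]
  = 0.4669 + 0.5218
  = 0.9887 bits

I(S;T) = H(S) + H(T) - H(S,T)
  = 0.9887 + 0.9887 - 0.9887
  = 0.9887 bits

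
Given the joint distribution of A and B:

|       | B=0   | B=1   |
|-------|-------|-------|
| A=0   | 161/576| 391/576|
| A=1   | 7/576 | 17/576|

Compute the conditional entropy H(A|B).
Marginal P(B) (column sums):
  P(B=0) = 161/576 + 7/576 = 7/24
  P(B=1) = 391/576 + 17/576 = 17/24

H(A|B) = -Σ P(A,B)·log₂ P(A|B), where P(A|B) = P(A,B) / P(B)
  (A=0,B=0): P(A|B) = (161/576)/(7/24) = 23/24;  -(161/576)·log₂(23/24) = 0.0172
  (A=0,B=1): P(A|B) = (391/576)/(17/24) = 23/24;  -(391/576)·log₂(23/24) = 0.0417
  (A=1,B=0): P(A|B) = (7/576)/(7/24) = 1/24;  -(7/576)·log₂(1/24) = 0.0557
  (A=1,B=1): P(A|B) = (17/576)/(17/24) = 1/24;  -(17/576)·log₂(1/24) = 0.1353
H(A|B) = 0.0172 + 0.0417 + 0.0557 + 0.1353
  = 0.2499 bits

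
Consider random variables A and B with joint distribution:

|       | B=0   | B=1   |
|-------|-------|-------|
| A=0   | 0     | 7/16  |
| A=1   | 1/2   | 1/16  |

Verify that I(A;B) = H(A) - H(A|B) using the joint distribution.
Left side, from I(A;B) = H(A) + H(B) - H(A,B):
Marginal P(A) (row sums):
  P(A=0) = 0 + 7/16 = 7/16
  P(A=1) = 1/2 + 1/16 = 9/16
Marginal P(B) (column sums):
  P(B=0) = 0 + 1/2 = 1/2
  P(B=1) = 7/16 + 1/16 = 1/2

H(A) = -[(7/16)·log₂(7/16) + (9/16)·log₂(9/16)]
  = 0.5218 + 0.4669
  = 0.9887 bits
H(B) = -[(1/2)·log₂(1/2) + (1/2)·log₂(1/2)]
  = 0.5000 + 0.5000
  = 1.0000 bits
H(A,B) = -[(7/16)·log₂(7/16) + (1/2)·log₂(1/2) + (1/16)·log₂(1/16)]
  = 0.5218 + 0.5000 + 0.2500
  = 1.2718 bits

I(A;B) = H(A) + H(B) - H(A,B)
  = 0.9887 + 1.0000 - 1.2718
  = 0.7169 bits

Right side, with H(A|B) computed directly from the conditional probabilities:
H(A|B) = -Σ P(A,B)·log₂ P(A|B), where P(A|B) = P(A,B) / P(B)
  (cells with P(A,B) = 0 contribute 0)
  (A=0,B=1): P(A|B) = (7/16)/(1/2) = 7/8;  -(7/16)·log₂(7/8) = 0.0843
  (A=1,B=0): P(A|B) = (1/2)/(1/2) = 1;  -(1/2)·log₂(1) = 0.0000
  (A=1,B=1): P(A|B) = (1/16)/(1/2) = 1/8;  -(1/16)·log₂(1/8) = 0.1875
H(A|B) = 0.0843 + 0.0000 + 0.1875
  = 0.2718 bits
H(A) - H(A|B) = 0.9887 - 0.2718 = 0.7169 bits

Both sides equal 0.7169 bits, so I(A;B) = H(A) - H(A|B) ✓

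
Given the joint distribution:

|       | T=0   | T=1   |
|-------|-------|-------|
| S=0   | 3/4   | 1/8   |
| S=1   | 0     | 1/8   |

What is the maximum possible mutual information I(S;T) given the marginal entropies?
The upper bound on mutual information is I(S;T) ≤ min(H(S), H(T)).

Marginal P(S) (row sums):
  P(S=0) = 3/4 + 1/8 = 7/8
  P(S=1) = 0 + 1/8 = 1/8
Marginal P(T) (column sums):
  P(T=0) = 3/4 + 0 = 3/4
  P(T=1) = 1/8 + 1/8 = 1/4

H(S) = -[(7/8)·log₂(7/8) + (1/8)·log₂(1/8)]
  = 0.1686 + 0.3750
  = 0.5436 bits
H(T) = -[(3/4)·log₂(3/4) + (1/4)·log₂(1/4)]
  = 0.3113 + 0.5000
  = 0.8113 bits

Maximum possible I(S;T) = min(0.5436, 0.8113) = 0.5436 bits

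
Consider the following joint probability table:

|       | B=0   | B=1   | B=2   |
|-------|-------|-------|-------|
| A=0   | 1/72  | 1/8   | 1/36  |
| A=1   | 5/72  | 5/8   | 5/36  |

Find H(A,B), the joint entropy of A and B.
H(A,B) = -Σ P(A,B) log₂ P(A,B), summed over the non-zero cells:
H(A,B) = -[(1/72)·log₂(1/72) + (1/8)·log₂(1/8) + (1/36)·log₂(1/36) + (5/72)·log₂(5/72) + (5/8)·log₂(5/8) + (5/36)·log₂(5/36)]
  = 0.0857 + 0.3750 + 0.1436 + 0.2672 + 0.4238 + 0.3956
  = 1.6909 bits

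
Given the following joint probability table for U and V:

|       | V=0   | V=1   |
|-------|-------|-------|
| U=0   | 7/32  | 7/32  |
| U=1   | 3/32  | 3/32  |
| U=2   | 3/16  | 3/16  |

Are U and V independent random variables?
Marginal P(U) (row sums):
  P(U=0) = 7/32 + 7/32 = 7/16
  P(U=1) = 3/32 + 3/32 = 3/16
  P(U=2) = 3/16 + 3/16 = 3/8
Marginal P(V) (column sums):
  P(V=0) = 7/32 + 3/32 + 3/16 = 1/2
  P(V=1) = 7/32 + 3/32 + 3/16 = 1/2

U and V are independent iff P(U=i,V=j) = P(U=i)·P(V=j) for every cell.
  P(U=0)·P(V=0) = 7/16 × 1/2 = 7/32 = P(U=0,V=0) ✓
  P(U=0)·P(V=1) = 7/16 × 1/2 = 7/32 = P(U=0,V=1) ✓
  P(U=1)·P(V=0) = 3/16 × 1/2 = 3/32 = P(U=1,V=0) ✓
  P(U=1)·P(V=1) = 3/16 × 1/2 = 3/32 = P(U=1,V=1) ✓
  P(U=2)·P(V=0) = 3/8 × 1/2 = 3/16 = P(U=2,V=0) ✓
  P(U=2)·P(V=1) = 3/8 × 1/2 = 3/16 = P(U=2,V=1) ✓

Yes, U and V are independent: every cell factors, so I(U;V) = 0 bits.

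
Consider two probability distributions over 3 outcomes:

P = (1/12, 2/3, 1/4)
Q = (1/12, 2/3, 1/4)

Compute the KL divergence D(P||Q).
D(P||Q) = Σ P(i) log₂(P(i)/Q(i))
  i=0: (1/12) × log₂((1/12)/(1/12)) = (1/12) × log₂(1) = 0.0000
  i=1: (2/3) × log₂((2/3)/(2/3)) = (2/3) × log₂(1) = 0.0000
  i=2: (1/4) × log₂((1/4)/(1/4)) = (1/4) × log₂(1) = 0.0000
D(P||Q) = 0.0000 + 0.0000 + 0.0000
  = 0.0000 bits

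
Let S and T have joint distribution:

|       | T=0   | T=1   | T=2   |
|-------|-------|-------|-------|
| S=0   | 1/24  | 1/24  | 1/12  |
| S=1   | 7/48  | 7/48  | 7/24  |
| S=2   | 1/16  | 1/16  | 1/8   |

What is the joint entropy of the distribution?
H(S,T) = -Σ P(S,T) log₂ P(S,T), summed over the non-zero cells:
H(S,T) = -[(1/24)·log₂(1/24) + (1/24)·log₂(1/24) + (1/12)·log₂(1/12) + (7/48)·log₂(7/48) + (7/48)·log₂(7/48) + (7/24)·log₂(7/24) + (1/16)·log₂(1/16) + (1/16)·log₂(1/16) + (1/8)·log₂(1/8)]
  = 0.1910 + 0.1910 + 0.2987 + 0.4051 + 0.4051 + 0.5185 + 0.2500 + 0.2500 + 0.3750
  = 2.8844 bits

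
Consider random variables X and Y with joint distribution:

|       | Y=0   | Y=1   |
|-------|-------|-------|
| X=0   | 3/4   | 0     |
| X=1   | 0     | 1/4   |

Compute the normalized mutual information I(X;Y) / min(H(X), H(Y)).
Marginal P(X) (row sums):
  P(X=0) = 3/4 + 0 = 3/4
  P(X=1) = 0 + 1/4 = 1/4
Marginal P(Y) (column sums):
  P(Y=0) = 3/4 + 0 = 3/4
  P(Y=1) = 0 + 1/4 = 1/4

H(X) = -[(3/4)·log₂(3/4) + (1/4)·log₂(1/4)]
  = 0.3113 + 0.5000
  = 0.8113 bits
H(Y) = -[(3/4)·log₂(3/4) + (1/4)·log₂(1/4)]
  = 0.3113 + 0.5000
  = 0.8113 bits
H(X,Y) = -[(3/4)·log₂(3/4) + (1/4)·log₂(1/4)]
  = 0.3113 + 0.5000
  = 0.8113 bits

I(X;Y) = H(X) + H(Y) - H(X,Y)
  = 0.8113 + 0.8113 - 0.8113
  = 0.8113 bits

min(H(X), H(Y)) = min(0.8113, 0.8113) = 0.8113 bits
Normalized MI = 0.8113 / 0.8113 = 1.0000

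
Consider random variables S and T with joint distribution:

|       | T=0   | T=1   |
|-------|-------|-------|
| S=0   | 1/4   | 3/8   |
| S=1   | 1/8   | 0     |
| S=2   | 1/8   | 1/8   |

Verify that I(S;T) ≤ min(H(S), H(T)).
Marginal P(S) (row sums):
  P(S=0) = 1/4 + 3/8 = 5/8
  P(S=1) = 1/8 + 0 = 1/8
  P(S=2) = 1/8 + 1/8 = 1/4
Marginal P(T) (column sums):
  P(T=0) = 1/4 + 1/8 + 1/8 = 1/2
  P(T=1) = 3/8 + 0 + 1/8 = 1/2

H(S) = -[(5/8)·log₂(5/8) + (1/8)·log₂(1/8) + (1/4)·log₂(1/4)]
  = 0.4238 + 0.3750 + 0.5000
  = 1.2988 bits
H(T) = -[(1/2)·log₂(1/2) + (1/2)·log₂(1/2)]
  = 0.5000 + 0.5000
  = 1.0000 bits
H(S,T) = -[(1/4)·log₂(1/4) + (3/8)·log₂(3/8) + (1/8)·log₂(1/8) + (1/8)·log₂(1/8) + (1/8)·log₂(1/8)]
  = 0.5000 + 0.5306 + 0.3750 + 0.3750 + 0.3750
  = 2.1556 bits

I(S;T) = H(S) + H(T) - H(S,T)
  = 1.2988 + 1.0000 - 2.1556
  = 0.1432 bits

min(H(S), H(T)) = min(1.2988, 1.0000) = 1.0000 bits
Since 0.1432 ≤ 1.0000, the bound is satisfied ✓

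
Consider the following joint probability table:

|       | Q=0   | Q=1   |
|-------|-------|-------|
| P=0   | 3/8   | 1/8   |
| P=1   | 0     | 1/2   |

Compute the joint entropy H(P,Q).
H(P,Q) = -Σ P(P,Q) log₂ P(P,Q), summed over the non-zero cells:
H(P,Q) = -[(3/8)·log₂(3/8) + (1/8)·log₂(1/8) + (1/2)·log₂(1/2)]
  = 0.5306 + 0.3750 + 0.5000
  = 1.4056 bits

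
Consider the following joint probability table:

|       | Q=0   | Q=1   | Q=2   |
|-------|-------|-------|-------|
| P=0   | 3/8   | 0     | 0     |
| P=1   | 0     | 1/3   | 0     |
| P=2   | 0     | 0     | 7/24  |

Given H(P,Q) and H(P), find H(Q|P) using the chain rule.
From the chain rule: H(P,Q) = H(P) + H(Q|P)
Therefore: H(Q|P) = H(P,Q) - H(P)

H(P,Q) = -[(3/8)·log₂(3/8) + (1/3)·log₂(1/3) + (7/24)·log₂(7/24)]
  = 0.5306 + 0.5283 + 0.5185
  = 1.5774 bits
Marginal P(P) (row sums):
  P(P=0) = 3/8 + 0 + 0 = 3/8
  P(P=1) = 0 + 1/3 + 0 = 1/3
  P(P=2) = 0 + 0 + 7/24 = 7/24
H(P) = -[(3/8)·log₂(3/8) + (1/3)·log₂(1/3) + (7/24)·log₂(7/24)]
  = 0.5306 + 0.5283 + 0.5185
  = 1.5774 bits

H(Q|P) = 1.5774 - 1.5774 = 0.0000 bits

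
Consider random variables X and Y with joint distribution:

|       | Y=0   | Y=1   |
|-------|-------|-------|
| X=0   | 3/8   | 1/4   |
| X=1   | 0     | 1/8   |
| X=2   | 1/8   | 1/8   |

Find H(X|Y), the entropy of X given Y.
Marginal P(Y) (column sums):
  P(Y=0) = 3/8 + 0 + 1/8 = 1/2
  P(Y=1) = 1/4 + 1/8 + 1/8 = 1/2

H(X|Y) = -Σ P(X,Y)·log₂ P(X|Y), where P(X|Y) = P(X,Y) / P(Y)
  (cells with P(X,Y) = 0 contribute 0)
  (X=0,Y=0): P(X|Y) = (3/8)/(1/2) = 3/4;  -(3/8)·log₂(3/4) = 0.1556
  (X=0,Y=1): P(X|Y) = (1/4)/(1/2) = 1/2;  -(1/4)·log₂(1/2) = 0.2500
  (X=1,Y=1): P(X|Y) = (1/8)/(1/2) = 1/4;  -(1/8)·log₂(1/4) = 0.2500
  (X=2,Y=0): P(X|Y) = (1/8)/(1/2) = 1/4;  -(1/8)·log₂(1/4) = 0.2500
  (X=2,Y=1): P(X|Y) = (1/8)/(1/2) = 1/4;  -(1/8)·log₂(1/4) = 0.2500
H(X|Y) = 0.1556 + 0.2500 + 0.2500 + 0.2500 + 0.2500
  = 1.1556 bits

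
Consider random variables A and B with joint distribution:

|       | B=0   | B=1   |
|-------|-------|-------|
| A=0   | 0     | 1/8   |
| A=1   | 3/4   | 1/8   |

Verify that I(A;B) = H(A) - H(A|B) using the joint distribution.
Left side, from I(A;B) = H(A) + H(B) - H(A,B):
Marginal P(A) (row sums):
  P(A=0) = 0 + 1/8 = 1/8
  P(A=1) = 3/4 + 1/8 = 7/8
Marginal P(B) (column sums):
  P(B=0) = 0 + 3/4 = 3/4
  P(B=1) = 1/8 + 1/8 = 1/4

H(A) = -[(1/8)·log₂(1/8) + (7/8)·log₂(7/8)]
  = 0.3750 + 0.1686
  = 0.5436 bits
H(B) = -[(3/4)·log₂(3/4) + (1/4)·log₂(1/4)]
  = 0.3113 + 0.5000
  = 0.8113 bits
H(A,B) = -[(1/8)·log₂(1/8) + (3/4)·log₂(3/4) + (1/8)·log₂(1/8)]
  = 0.3750 + 0.3113 + 0.3750
  = 1.0613 bits

I(A;B) = H(A) + H(B) - H(A,B)
  = 0.5436 + 0.8113 - 1.0613
  = 0.2936 bits

Right side, with H(A|B) computed directly from the conditional probabilities:
H(A|B) = -Σ P(A,B)·log₂ P(A|B), where P(A|B) = P(A,B) / P(B)
  (cells with P(A,B) = 0 contribute 0)
  (A=0,B=1): P(A|B) = (1/8)/(1/4) = 1/2;  -(1/8)·log₂(1/2) = 0.1250
  (A=1,B=0): P(A|B) = (3/4)/(3/4) = 1;  -(3/4)·log₂(1) = 0.0000
  (A=1,B=1): P(A|B) = (1/8)/(1/4) = 1/2;  -(1/8)·log₂(1/2) = 0.1250
H(A|B) = 0.1250 + 0.0000 + 0.1250
  = 0.2500 bits
H(A) - H(A|B) = 0.5436 - 0.2500 = 0.2936 bits

Both sides equal 0.2936 bits, so I(A;B) = H(A) - H(A|B) ✓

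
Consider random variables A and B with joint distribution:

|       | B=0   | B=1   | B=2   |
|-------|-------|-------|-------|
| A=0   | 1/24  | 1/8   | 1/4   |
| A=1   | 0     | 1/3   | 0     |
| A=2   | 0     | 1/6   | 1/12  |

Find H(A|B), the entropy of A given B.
Marginal P(B) (column sums):
  P(B=0) = 1/24 + 0 + 0 = 1/24
  P(B=1) = 1/8 + 1/3 + 1/6 = 5/8
  P(B=2) = 1/4 + 0 + 1/12 = 1/3

H(A|B) = -Σ P(A,B)·log₂ P(A|B), where P(A|B) = P(A,B) / P(B)
  (cells with P(A,B) = 0 contribute 0)
  (A=0,B=0): P(A|B) = (1/24)/(1/24) = 1;  -(1/24)·log₂(1) = 0.0000
  (A=0,B=1): P(A|B) = (1/8)/(5/8) = 1/5;  -(1/8)·log₂(1/5) = 0.2902
  (A=0,B=2): P(A|B) = (1/4)/(1/3) = 3/4;  -(1/4)·log₂(3/4) = 0.1038
  (A=1,B=1): P(A|B) = (1/3)/(5/8) = 8/15;  -(1/3)·log₂(8/15) = 0.3023
  (A=2,B=1): P(A|B) = (1/6)/(5/8) = 4/15;  -(1/6)·log₂(4/15) = 0.3178
  (A=2,B=2): P(A|B) = (1/12)/(1/3) = 1/4;  -(1/12)·log₂(1/4) = 0.1667
H(A|B) = 0.0000 + 0.2902 + 0.1038 + 0.3023 + 0.3178 + 0.1667
  = 1.1808 bits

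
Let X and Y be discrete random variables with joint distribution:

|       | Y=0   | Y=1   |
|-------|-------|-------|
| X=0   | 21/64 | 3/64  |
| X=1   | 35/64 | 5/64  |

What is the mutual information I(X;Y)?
Marginal P(X) (row sums):
  P(X=0) = 21/64 + 3/64 = 3/8
  P(X=1) = 35/64 + 5/64 = 5/8
Marginal P(Y) (column sums):
  P(Y=0) = 21/64 + 35/64 = 7/8
  P(Y=1) = 3/64 + 5/64 = 1/8

H(X) = -[(3/8)·log₂(3/8) + (5/8)·log₂(5/8)]
  = 0.5306 + 0.4238
  = 0.9544 bits
H(Y) = -[(7/8)·log₂(7/8) + (1/8)·log₂(1/8)]
  = 0.1686 + 0.3750
  = 0.5436 bits
H(X,Y) = -[(21/64)·log₂(21/64) + (3/64)·log₂(3/64) + (35/64)·log₂(35/64) + (5/64)·log₂(5/64)]
  = 0.5275 + 0.2070 + 0.4762 + 0.2873
  = 1.4980 bits

I(X;Y) = H(X) + H(Y) - H(X,Y)
  = 0.9544 + 0.5436 - 1.4980
  = 0.0000 bits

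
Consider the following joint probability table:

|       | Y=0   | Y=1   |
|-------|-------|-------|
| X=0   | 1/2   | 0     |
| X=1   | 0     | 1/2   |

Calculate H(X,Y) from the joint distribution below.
H(X,Y) = -Σ P(X,Y) log₂ P(X,Y), summed over the non-zero cells:
H(X,Y) = -[(1/2)·log₂(1/2) + (1/2)·log₂(1/2)]
  = 0.5000 + 0.5000
  = 1.0000 bits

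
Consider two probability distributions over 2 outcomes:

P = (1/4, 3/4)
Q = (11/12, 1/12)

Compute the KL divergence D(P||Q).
D(P||Q) = Σ P(i) log₂(P(i)/Q(i))
  i=0: (1/4) × log₂((1/4)/(11/12)) = (1/4) × log₂(3/11) = -0.4686
  i=1: (3/4) × log₂((3/4)/(1/12)) = (3/4) × log₂(9) = 2.3774
D(P||Q) = -0.4686 + 2.3774
  = 1.9088 bits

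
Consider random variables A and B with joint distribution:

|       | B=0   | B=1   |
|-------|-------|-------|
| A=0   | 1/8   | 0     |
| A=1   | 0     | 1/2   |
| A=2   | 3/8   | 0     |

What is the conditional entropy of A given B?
Marginal P(B) (column sums):
  P(B=0) = 1/8 + 0 + 3/8 = 1/2
  P(B=1) = 0 + 1/2 + 0 = 1/2

H(A|B) = -Σ P(A,B)·log₂ P(A|B), where P(A|B) = P(A,B) / P(B)
  (cells with P(A,B) = 0 contribute 0)
  (A=0,B=0): P(A|B) = (1/8)/(1/2) = 1/4;  -(1/8)·log₂(1/4) = 0.2500
  (A=1,B=1): P(A|B) = (1/2)/(1/2) = 1;  -(1/2)·log₂(1) = 0.0000
  (A=2,B=0): P(A|B) = (3/8)/(1/2) = 3/4;  -(3/8)·log₂(3/4) = 0.1556
H(A|B) = 0.2500 + 0.0000 + 0.1556
  = 0.4056 bits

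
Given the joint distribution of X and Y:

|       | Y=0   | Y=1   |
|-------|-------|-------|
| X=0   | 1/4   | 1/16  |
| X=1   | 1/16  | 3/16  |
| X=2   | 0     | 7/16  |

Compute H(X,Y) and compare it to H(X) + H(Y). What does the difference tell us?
Marginal P(X) (row sums):
  P(X=0) = 1/4 + 1/16 = 5/16
  P(X=1) = 1/16 + 3/16 = 1/4
  P(X=2) = 0 + 7/16 = 7/16
Marginal P(Y) (column sums):
  P(Y=0) = 1/4 + 1/16 + 0 = 5/16
  P(Y=1) = 1/16 + 3/16 + 7/16 = 11/16

H(X,Y) = -[(1/4)·log₂(1/4) + (1/16)·log₂(1/16) + (1/16)·log₂(1/16) + (3/16)·log₂(3/16) + (7/16)·log₂(7/16)]
  = 0.5000 + 0.2500 + 0.2500 + 0.4528 + 0.5218
  = 1.9746 bits
H(X) = -[(5/16)·log₂(5/16) + (1/4)·log₂(1/4) + (7/16)·log₂(7/16)]
  = 0.5244 + 0.5000 + 0.5218
  = 1.5462 bits
H(Y) = -[(5/16)·log₂(5/16) + (11/16)·log₂(11/16)]
  = 0.5244 + 0.3716
  = 0.8960 bits

H(X) + H(Y) = 1.5462 + 0.8960 = 2.4422 bits
Difference: H(X) + H(Y) - H(X,Y) = 2.4422 - 1.9746 = 0.4676 bits = I(X;Y)

The difference is the mutual information; it is positive here, so X and Y are dependent (knowing one reduces uncertainty about the other by 0.4676 bits).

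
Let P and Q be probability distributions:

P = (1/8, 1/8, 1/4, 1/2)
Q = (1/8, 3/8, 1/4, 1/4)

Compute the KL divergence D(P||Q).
D(P||Q) = Σ P(i) log₂(P(i)/Q(i))
  i=0: (1/8) × log₂((1/8)/(1/8)) = (1/8) × log₂(1) = 0.0000
  i=1: (1/8) × log₂((1/8)/(3/8)) = (1/8) × log₂(1/3) = -0.1981
  i=2: (1/4) × log₂((1/4)/(1/4)) = (1/4) × log₂(1) = 0.0000
  i=3: (1/2) × log₂((1/2)/(1/4)) = (1/2) × log₂(2) = 0.5000
D(P||Q) = 0.0000 - 0.1981 + 0.0000 + 0.5000
  = 0.3019 bits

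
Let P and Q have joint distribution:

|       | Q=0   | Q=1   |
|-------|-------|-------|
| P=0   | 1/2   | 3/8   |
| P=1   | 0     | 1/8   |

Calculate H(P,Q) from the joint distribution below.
H(P,Q) = -Σ P(P,Q) log₂ P(P,Q), summed over the non-zero cells:
H(P,Q) = -[(1/2)·log₂(1/2) + (3/8)·log₂(3/8) + (1/8)·log₂(1/8)]
  = 0.5000 + 0.5306 + 0.3750
  = 1.4056 bits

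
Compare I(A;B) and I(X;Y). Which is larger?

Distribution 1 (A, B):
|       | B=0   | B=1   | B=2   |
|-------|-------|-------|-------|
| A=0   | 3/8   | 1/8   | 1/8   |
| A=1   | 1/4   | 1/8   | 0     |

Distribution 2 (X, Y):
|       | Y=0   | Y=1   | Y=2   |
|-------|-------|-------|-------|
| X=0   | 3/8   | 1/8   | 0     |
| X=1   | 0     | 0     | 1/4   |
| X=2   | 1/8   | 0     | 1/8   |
Distribution 1 (A, B):
Marginal P(A) (row sums):
  P(A=0) = 3/8 + 1/8 + 1/8 = 5/8
  P(A=1) = 1/4 + 1/8 + 0 = 3/8
Marginal P(B) (column sums):
  P(B=0) = 3/8 + 1/4 = 5/8
  P(B=1) = 1/8 + 1/8 = 1/4
  P(B=2) = 1/8 + 0 = 1/8

H(A) = -[(5/8)·log₂(5/8) + (3/8)·log₂(3/8)]
  = 0.4238 + 0.5306
  = 0.9544 bits
H(B) = -[(5/8)·log₂(5/8) + (1/4)·log₂(1/4) + (1/8)·log₂(1/8)]
  = 0.4238 + 0.5000 + 0.3750
  = 1.2988 bits
H(A,B) = -[(3/8)·log₂(3/8) + (1/8)·log₂(1/8) + (1/8)·log₂(1/8) + (1/4)·log₂(1/4) + (1/8)·log₂(1/8)]
  = 0.5306 + 0.3750 + 0.3750 + 0.5000 + 0.3750
  = 2.1556 bits

I(A;B) = H(A) + H(B) - H(A,B)
  = 0.9544 + 1.2988 - 2.1556
  = 0.0976 bits

Distribution 2 (X, Y):
Marginal P(X) (row sums):
  P(X=0) = 3/8 + 1/8 + 0 = 1/2
  P(X=1) = 0 + 0 + 1/4 = 1/4
  P(X=2) = 1/8 + 0 + 1/8 = 1/4
Marginal P(Y) (column sums):
  P(Y=0) = 3/8 + 0 + 1/8 = 1/2
  P(Y=1) = 1/8 + 0 + 0 = 1/8
  P(Y=2) = 0 + 1/4 + 1/8 = 3/8

H(X) = -[(1/2)·log₂(1/2) + (1/4)·log₂(1/4) + (1/4)·log₂(1/4)]
  = 0.5000 + 0.5000 + 0.5000
  = 1.5000 bits
H(Y) = -[(1/2)·log₂(1/2) + (1/8)·log₂(1/8) + (3/8)·log₂(3/8)]
  = 0.5000 + 0.3750 + 0.5306
  = 1.4056 bits
H(X,Y) = -[(3/8)·log₂(3/8) + (1/8)·log₂(1/8) + (1/4)·log₂(1/4) + (1/8)·log₂(1/8) + (1/8)·log₂(1/8)]
  = 0.5306 + 0.3750 + 0.5000 + 0.3750 + 0.3750
  = 2.1556 bits

I(X;Y) = H(X) + H(Y) - H(X,Y)
  = 1.5000 + 1.4056 - 2.1556
  = 0.7500 bits

I(X;Y) = 0.7500 bits > I(A;B) = 0.0976 bits, so (X, Y) has the higher mutual information (stronger dependence).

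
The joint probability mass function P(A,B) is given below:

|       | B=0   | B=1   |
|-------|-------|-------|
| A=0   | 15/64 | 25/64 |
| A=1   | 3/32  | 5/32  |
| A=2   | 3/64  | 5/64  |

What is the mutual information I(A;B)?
Marginal P(A) (row sums):
  P(A=0) = 15/64 + 25/64 = 5/8
  P(A=1) = 3/32 + 5/32 = 1/4
  P(A=2) = 3/64 + 5/64 = 1/8
Marginal P(B) (column sums):
  P(B=0) = 15/64 + 3/32 + 3/64 = 3/8
  P(B=1) = 25/64 + 5/32 + 5/64 = 5/8

H(A) = -[(5/8)·log₂(5/8) + (1/4)·log₂(1/4) + (1/8)·log₂(1/8)]
  = 0.4238 + 0.5000 + 0.3750
  = 1.2988 bits
H(B) = -[(3/8)·log₂(3/8) + (5/8)·log₂(5/8)]
  = 0.5306 + 0.4238
  = 0.9544 bits
H(A,B) = -[(15/64)·log₂(15/64) + (25/64)·log₂(25/64) + (3/32)·log₂(3/32) + (5/32)·log₂(5/32) + (3/64)·log₂(3/64) + (5/64)·log₂(5/64)]
  = 0.4906 + 0.5297 + 0.3202 + 0.4184 + 0.2070 + 0.2873
  = 2.2532 bits

I(A;B) = H(A) + H(B) - H(A,B)
  = 1.2988 + 0.9544 - 2.2532
  = 0.0000 bits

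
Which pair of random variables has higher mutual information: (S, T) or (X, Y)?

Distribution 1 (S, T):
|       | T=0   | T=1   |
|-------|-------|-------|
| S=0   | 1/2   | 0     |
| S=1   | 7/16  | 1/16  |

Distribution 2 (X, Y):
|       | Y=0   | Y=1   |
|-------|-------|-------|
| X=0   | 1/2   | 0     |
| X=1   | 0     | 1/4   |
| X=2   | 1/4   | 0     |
Distribution 1 (S, T):
Marginal P(S) (row sums):
  P(S=0) = 1/2 + 0 = 1/2
  P(S=1) = 7/16 + 1/16 = 1/2
Marginal P(T) (column sums):
  P(T=0) = 1/2 + 7/16 = 15/16
  P(T=1) = 0 + 1/16 = 1/16

H(S) = -[(1/2)·log₂(1/2) + (1/2)·log₂(1/2)]
  = 0.5000 + 0.5000
  = 1.0000 bits
H(T) = -[(15/16)·log₂(15/16) + (1/16)·log₂(1/16)]
  = 0.0873 + 0.2500
  = 0.3373 bits
H(S,T) = -[(1/2)·log₂(1/2) + (7/16)·log₂(7/16) + (1/16)·log₂(1/16)]
  = 0.5000 + 0.5218 + 0.2500
  = 1.2718 bits

I(S;T) = H(S) + H(T) - H(S,T)
  = 1.0000 + 0.3373 - 1.2718
  = 0.0655 bits

Distribution 2 (X, Y):
Marginal P(X) (row sums):
  P(X=0) = 1/2 + 0 = 1/2
  P(X=1) = 0 + 1/4 = 1/4
  P(X=2) = 1/4 + 0 = 1/4
Marginal P(Y) (column sums):
  P(Y=0) = 1/2 + 0 + 1/4 = 3/4
  P(Y=1) = 0 + 1/4 + 0 = 1/4

H(X) = -[(1/2)·log₂(1/2) + (1/4)·log₂(1/4) + (1/4)·log₂(1/4)]
  = 0.5000 + 0.5000 + 0.5000
  = 1.5000 bits
H(Y) = -[(3/4)·log₂(3/4) + (1/4)·log₂(1/4)]
  = 0.3113 + 0.5000
  = 0.8113 bits
H(X,Y) = -[(1/2)·log₂(1/2) + (1/4)·log₂(1/4) + (1/4)·log₂(1/4)]
  = 0.5000 + 0.5000 + 0.5000
  = 1.5000 bits

I(X;Y) = H(X) + H(Y) - H(X,Y)
  = 1.5000 + 0.8113 - 1.5000
  = 0.8113 bits

I(X;Y) = 0.8113 bits > I(S;T) = 0.0655 bits, so (X, Y) has the higher mutual information (stronger dependence).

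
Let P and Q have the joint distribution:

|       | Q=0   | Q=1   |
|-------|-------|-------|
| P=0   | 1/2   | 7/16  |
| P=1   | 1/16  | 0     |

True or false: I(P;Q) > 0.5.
Marginal P(P) (row sums):
  P(P=0) = 1/2 + 7/16 = 15/16
  P(P=1) = 1/16 + 0 = 1/16
Marginal P(Q) (column sums):
  P(Q=0) = 1/2 + 1/16 = 9/16
  P(Q=1) = 7/16 + 0 = 7/16

H(P) = -[(15/16)·log₂(15/16) + (1/16)·log₂(1/16)]
  = 0.0873 + 0.2500
  = 0.3373 bits
H(Q) = -[(9/16)·log₂(9/16) + (7/16)·log₂(7/16)]
  = 0.4669 + 0.5218
  = 0.9887 bits
H(P,Q) = -[(1/2)·log₂(1/2) + (7/16)·log₂(7/16) + (1/16)·log₂(1/16)]
  = 0.5000 + 0.5218 + 0.2500
  = 1.2718 bits

I(P;Q) = H(P) + H(Q) - H(P,Q)
  = 0.3373 + 0.9887 - 1.2718
  = 0.0542 bits

False. I(P;Q) = 0.0542 bits, which is ≤ 0.5 bits.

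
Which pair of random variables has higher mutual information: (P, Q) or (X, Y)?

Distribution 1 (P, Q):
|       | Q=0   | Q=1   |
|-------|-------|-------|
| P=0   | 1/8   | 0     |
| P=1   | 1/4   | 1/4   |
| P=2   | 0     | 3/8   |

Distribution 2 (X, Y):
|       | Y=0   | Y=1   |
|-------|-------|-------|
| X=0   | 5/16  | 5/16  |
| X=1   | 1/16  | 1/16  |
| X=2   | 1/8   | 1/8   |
Distribution 1 (P, Q):
Marginal P(P) (row sums):
  P(P=0) = 1/8 + 0 = 1/8
  P(P=1) = 1/4 + 1/4 = 1/2
  P(P=2) = 0 + 3/8 = 3/8
Marginal P(Q) (column sums):
  P(Q=0) = 1/8 + 1/4 + 0 = 3/8
  P(Q=1) = 0 + 1/4 + 3/8 = 5/8

H(P) = -[(1/8)·log₂(1/8) + (1/2)·log₂(1/2) + (3/8)·log₂(3/8)]
  = 0.3750 + 0.5000 + 0.5306
  = 1.4056 bits
H(Q) = -[(3/8)·log₂(3/8) + (5/8)·log₂(5/8)]
  = 0.5306 + 0.4238
  = 0.9544 bits
H(P,Q) = -[(1/8)·log₂(1/8) + (1/4)·log₂(1/4) + (1/4)·log₂(1/4) + (3/8)·log₂(3/8)]
  = 0.3750 + 0.5000 + 0.5000 + 0.5306
  = 1.9056 bits

I(P;Q) = H(P) + H(Q) - H(P,Q)
  = 1.4056 + 0.9544 - 1.9056
  = 0.4544 bits

Distribution 2 (X, Y):
Marginal P(X) (row sums):
  P(X=0) = 5/16 + 5/16 = 5/8
  P(X=1) = 1/16 + 1/16 = 1/8
  P(X=2) = 1/8 + 1/8 = 1/4
Marginal P(Y) (column sums):
  P(Y=0) = 5/16 + 1/16 + 1/8 = 1/2
  P(Y=1) = 5/16 + 1/16 + 1/8 = 1/2

H(X) = -[(5/8)·log₂(5/8) + (1/8)·log₂(1/8) + (1/4)·log₂(1/4)]
  = 0.4238 + 0.3750 + 0.5000
  = 1.2988 bits
H(Y) = -[(1/2)·log₂(1/2) + (1/2)·log₂(1/2)]
  = 0.5000 + 0.5000
  = 1.0000 bits
H(X,Y) = -[(5/16)·log₂(5/16) + (5/16)·log₂(5/16) + (1/16)·log₂(1/16) + (1/16)·log₂(1/16) + (1/8)·log₂(1/8) + (1/8)·log₂(1/8)]
  = 0.5244 + 0.5244 + 0.2500 + 0.2500 + 0.3750 + 0.3750
  = 2.2988 bits

I(X;Y) = H(X) + H(Y) - H(X,Y)
  = 1.2988 + 1.0000 - 2.2988
  = 0.0000 bits

I(P;Q) = 0.4544 bits > I(X;Y) = 0.0000 bits, so (P, Q) has the higher mutual information (stronger dependence).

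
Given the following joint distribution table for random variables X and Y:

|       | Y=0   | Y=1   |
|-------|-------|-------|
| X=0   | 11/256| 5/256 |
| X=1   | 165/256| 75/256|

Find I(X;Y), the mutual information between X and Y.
Marginal P(X) (row sums):
  P(X=0) = 11/256 + 5/256 = 1/16
  P(X=1) = 165/256 + 75/256 = 15/16
Marginal P(Y) (column sums):
  P(Y=0) = 11/256 + 165/256 = 11/16
  P(Y=1) = 5/256 + 75/256 = 5/16

H(X) = -[(1/16)·log₂(1/16) + (15/16)·log₂(15/16)]
  = 0.2500 + 0.0873
  = 0.3373 bits
H(Y) = -[(11/16)·log₂(11/16) + (5/16)·log₂(5/16)]
  = 0.3716 + 0.5244
  = 0.8960 bits
H(X,Y) = -[(11/256)·log₂(11/256) + (5/256)·log₂(5/256) + (165/256)·log₂(165/256) + (75/256)·log₂(75/256)]
  = 0.1951 + 0.1109 + 0.4084 + 0.5189
  = 1.2333 bits

I(X;Y) = H(X) + H(Y) - H(X,Y)
  = 0.3373 + 0.8960 - 1.2333
  = 0.0000 bits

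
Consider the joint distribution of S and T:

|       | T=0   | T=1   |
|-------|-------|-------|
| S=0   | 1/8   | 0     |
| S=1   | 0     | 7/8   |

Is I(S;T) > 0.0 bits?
Marginal P(S) (row sums):
  P(S=0) = 1/8 + 0 = 1/8
  P(S=1) = 0 + 7/8 = 7/8
Marginal P(T) (column sums):
  P(T=0) = 1/8 + 0 = 1/8
  P(T=1) = 0 + 7/8 = 7/8

H(S) = -[(1/8)·log₂(1/8) + (7/8)·log₂(7/8)]
  = 0.3750 + 0.1686
  = 0.5436 bits
H(T) = -[(1/8)·log₂(1/8) + (7/8)·log₂(7/8)]
  = 0.3750 + 0.1686
  = 0.5436 bits
H(S,T) = -[(1/8)·log₂(1/8) + (7/8)·log₂(7/8)]
  = 0.3750 + 0.1686
  = 0.5436 bits

I(S;T) = H(S) + H(T) - H(S,T)
  = 0.5436 + 0.5436 - 0.5436
  = 0.5436 bits

Yes. I(S;T) = 0.5436 bits, which is > 0.0 bits.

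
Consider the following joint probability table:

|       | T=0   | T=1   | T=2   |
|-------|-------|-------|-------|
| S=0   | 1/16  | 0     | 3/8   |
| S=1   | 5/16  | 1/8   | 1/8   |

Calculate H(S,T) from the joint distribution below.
H(S,T) = -Σ P(S,T) log₂ P(S,T), summed over the non-zero cells:
H(S,T) = -[(1/16)·log₂(1/16) + (3/8)·log₂(3/8) + (5/16)·log₂(5/16) + (1/8)·log₂(1/8) + (1/8)·log₂(1/8)]
  = 0.2500 + 0.5306 + 0.5244 + 0.3750 + 0.3750
  = 2.0550 bits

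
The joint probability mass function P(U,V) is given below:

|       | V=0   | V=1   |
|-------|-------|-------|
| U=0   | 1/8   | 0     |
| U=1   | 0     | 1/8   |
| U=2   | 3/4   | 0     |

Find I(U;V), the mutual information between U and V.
Marginal P(U) (row sums):
  P(U=0) = 1/8 + 0 = 1/8
  P(U=1) = 0 + 1/8 = 1/8
  P(U=2) = 3/4 + 0 = 3/4
Marginal P(V) (column sums):
  P(V=0) = 1/8 + 0 + 3/4 = 7/8
  P(V=1) = 0 + 1/8 + 0 = 1/8

H(U) = -[(1/8)·log₂(1/8) + (1/8)·log₂(1/8) + (3/4)·log₂(3/4)]
  = 0.3750 + 0.3750 + 0.3113
  = 1.0613 bits
H(V) = -[(7/8)·log₂(7/8) + (1/8)·log₂(1/8)]
  = 0.1686 + 0.3750
  = 0.5436 bits
H(U,V) = -[(1/8)·log₂(1/8) + (1/8)·log₂(1/8) + (3/4)·log₂(3/4)]
  = 0.3750 + 0.3750 + 0.3113
  = 1.0613 bits

I(U;V) = H(U) + H(V) - H(U,V)
  = 1.0613 + 0.5436 - 1.0613
  = 0.5436 bits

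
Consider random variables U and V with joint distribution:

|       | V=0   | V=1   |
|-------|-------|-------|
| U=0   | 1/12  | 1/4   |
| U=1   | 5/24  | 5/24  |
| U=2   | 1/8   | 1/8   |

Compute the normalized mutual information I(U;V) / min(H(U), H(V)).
Marginal P(U) (row sums):
  P(U=0) = 1/12 + 1/4 = 1/3
  P(U=1) = 5/24 + 5/24 = 5/12
  P(U=2) = 1/8 + 1/8 = 1/4
Marginal P(V) (column sums):
  P(V=0) = 1/12 + 5/24 + 1/8 = 5/12
  P(V=1) = 1/4 + 5/24 + 1/8 = 7/12

H(U) = -[(1/3)·log₂(1/3) + (5/12)·log₂(5/12) + (1/4)·log₂(1/4)]
  = 0.5283 + 0.5263 + 0.5000
  = 1.5546 bits
H(V) = -[(5/12)·log₂(5/12) + (7/12)·log₂(7/12)]
  = 0.5263 + 0.4536
  = 0.9799 bits
H(U,V) = -[(1/12)·log₂(1/12) + (1/4)·log₂(1/4) + (5/24)·log₂(5/24) + (5/24)·log₂(5/24) + (1/8)·log₂(1/8) + (1/8)·log₂(1/8)]
  = 0.2987 + 0.5000 + 0.4715 + 0.4715 + 0.3750 + 0.3750
  = 2.4917 bits

I(U;V) = H(U) + H(V) - H(U,V)
  = 1.5546 + 0.9799 - 2.4917
  = 0.0428 bits

min(H(U), H(V)) = min(1.5546, 0.9799) = 0.9799 bits
Normalized MI = 0.0428 / 0.9799 = 0.0437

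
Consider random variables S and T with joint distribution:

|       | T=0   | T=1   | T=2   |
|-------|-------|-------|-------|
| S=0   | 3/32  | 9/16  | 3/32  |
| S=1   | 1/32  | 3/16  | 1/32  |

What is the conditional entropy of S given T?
Marginal P(T) (column sums):
  P(T=0) = 3/32 + 1/32 = 1/8
  P(T=1) = 9/16 + 3/16 = 3/4
  P(T=2) = 3/32 + 1/32 = 1/8

H(S|T) = -Σ P(S,T)·log₂ P(S|T), where P(S|T) = P(S,T) / P(T)
  (S=0,T=0): P(S|T) = (3/32)/(1/8) = 3/4;  -(3/32)·log₂(3/4) = 0.0389
  (S=0,T=1): P(S|T) = (9/16)/(3/4) = 3/4;  -(9/16)·log₂(3/4) = 0.2335
  (S=0,T=2): P(S|T) = (3/32)/(1/8) = 3/4;  -(3/32)·log₂(3/4) = 0.0389
  (S=1,T=0): P(S|T) = (1/32)/(1/8) = 1/4;  -(1/32)·log₂(1/4) = 0.0625
  (S=1,T=1): P(S|T) = (3/16)/(3/4) = 1/4;  -(3/16)·log₂(1/4) = 0.3750
  (S=1,T=2): P(S|T) = (1/32)/(1/8) = 1/4;  -(1/32)·log₂(1/4) = 0.0625
H(S|T) = 0.0389 + 0.2335 + 0.0389 + 0.0625 + 0.3750 + 0.0625
  = 0.8113 bits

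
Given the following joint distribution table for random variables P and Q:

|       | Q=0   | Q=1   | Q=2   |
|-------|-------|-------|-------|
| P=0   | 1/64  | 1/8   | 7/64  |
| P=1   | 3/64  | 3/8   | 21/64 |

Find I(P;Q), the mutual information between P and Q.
Marginal P(P) (row sums):
  P(P=0) = 1/64 + 1/8 + 7/64 = 1/4
  P(P=1) = 3/64 + 3/8 + 21/64 = 3/4
Marginal P(Q) (column sums):
  P(Q=0) = 1/64 + 3/64 = 1/16
  P(Q=1) = 1/8 + 3/8 = 1/2
  P(Q=2) = 7/64 + 21/64 = 7/16

H(P) = -[(1/4)·log₂(1/4) + (3/4)·log₂(3/4)]
  = 0.5000 + 0.3113
  = 0.8113 bits
H(Q) = -[(1/16)·log₂(1/16) + (1/2)·log₂(1/2) + (7/16)·log₂(7/16)]
  = 0.2500 + 0.5000 + 0.5218
  = 1.2718 bits
H(P,Q) = -[(1/64)·log₂(1/64) + (1/8)·log₂(1/8) + (7/64)·log₂(7/64) + (3/64)·log₂(3/64) + (3/8)·log₂(3/8) + (21/64)·log₂(21/64)]
  = 0.0938 + 0.3750 + 0.3492 + 0.2070 + 0.5306 + 0.5275
  = 2.0831 bits

I(P;Q) = H(P) + H(Q) - H(P,Q)
  = 0.8113 + 1.2718 - 2.0831
  = 0.0000 bits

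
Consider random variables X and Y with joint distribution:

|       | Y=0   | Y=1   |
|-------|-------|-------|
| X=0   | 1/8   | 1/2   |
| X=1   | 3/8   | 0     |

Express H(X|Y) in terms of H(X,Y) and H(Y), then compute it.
H(X|Y) = H(X,Y) - H(Y)

Marginal P(Y) (column sums):
  P(Y=0) = 1/8 + 3/8 = 1/2
  P(Y=1) = 1/2 + 0 = 1/2

H(X,Y) = -[(1/8)·log₂(1/8) + (1/2)·log₂(1/2) + (3/8)·log₂(3/8)]
  = 0.3750 + 0.5000 + 0.5306
  = 1.4056 bits
H(Y) = -[(1/2)·log₂(1/2) + (1/2)·log₂(1/2)]
  = 0.5000 + 0.5000
  = 1.0000 bits

H(X|Y) = 1.4056 - 1.0000 = 0.4056 bits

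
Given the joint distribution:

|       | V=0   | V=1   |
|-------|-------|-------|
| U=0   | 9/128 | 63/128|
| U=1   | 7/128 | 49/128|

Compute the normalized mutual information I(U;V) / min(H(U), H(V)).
Marginal P(U) (row sums):
  P(U=0) = 9/128 + 63/128 = 9/16
  P(U=1) = 7/128 + 49/128 = 7/16
Marginal P(V) (column sums):
  P(V=0) = 9/128 + 7/128 = 1/8
  P(V=1) = 63/128 + 49/128 = 7/8

H(U) = -[(9/16)·log₂(9/16) + (7/16)·log₂(7/16)]
  = 0.4669 + 0.5218
  = 0.9887 bits
H(V) = -[(1/8)·log₂(1/8) + (7/8)·log₂(7/8)]
  = 0.3750 + 0.1686
  = 0.5436 bits
H(U,V) = -[(9/128)·log₂(9/128) + (63/128)·log₂(63/128) + (7/128)·log₂(7/128) + (49/128)·log₂(49/128)]
  = 0.2693 + 0.5034 + 0.2293 + 0.5303
  = 1.5323 bits

I(U;V) = H(U) + H(V) - H(U,V)
  = 0.9887 + 0.5436 - 1.5323
  = 0.0000 bits

min(H(U), H(V)) = min(0.9887, 0.5436) = 0.5436 bits
Normalized MI = 0.0000 / 0.5436 = 0.0000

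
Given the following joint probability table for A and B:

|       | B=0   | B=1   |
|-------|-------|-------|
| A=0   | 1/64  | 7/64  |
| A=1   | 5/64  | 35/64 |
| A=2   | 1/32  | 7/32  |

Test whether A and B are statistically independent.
Marginal P(A) (row sums):
  P(A=0) = 1/64 + 7/64 = 1/8
  P(A=1) = 5/64 + 35/64 = 5/8
  P(A=2) = 1/32 + 7/32 = 1/4
Marginal P(B) (column sums):
  P(B=0) = 1/64 + 5/64 + 1/32 = 1/8
  P(B=1) = 7/64 + 35/64 + 7/32 = 7/8

A and B are independent iff P(A=i,B=j) = P(A=i)·P(B=j) for every cell.
  P(A=0)·P(B=0) = 1/8 × 1/8 = 1/64 = P(A=0,B=0) ✓
  P(A=0)·P(B=1) = 1/8 × 7/8 = 7/64 = P(A=0,B=1) ✓
  P(A=1)·P(B=0) = 5/8 × 1/8 = 5/64 = P(A=1,B=0) ✓
  P(A=1)·P(B=1) = 5/8 × 7/8 = 35/64 = P(A=1,B=1) ✓
  P(A=2)·P(B=0) = 1/4 × 1/8 = 1/32 = P(A=2,B=0) ✓
  P(A=2)·P(B=1) = 1/4 × 7/8 = 7/32 = P(A=2,B=1) ✓

Yes, A and B are independent: every cell factors, so I(A;B) = 0 bits.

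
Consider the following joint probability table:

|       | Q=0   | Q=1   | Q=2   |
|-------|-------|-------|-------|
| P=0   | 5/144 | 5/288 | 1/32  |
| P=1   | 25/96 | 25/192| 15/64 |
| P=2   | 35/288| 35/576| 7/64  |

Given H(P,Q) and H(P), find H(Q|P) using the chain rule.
From the chain rule: H(P,Q) = H(P) + H(Q|P)
Therefore: H(Q|P) = H(P,Q) - H(P)

H(P,Q) = -[(5/144)·log₂(5/144) + (5/288)·log₂(5/288) + (1/32)·log₂(1/32) + (25/96)·log₂(25/96) + (25/192)·log₂(25/192) + (15/64)·log₂(15/64) + (35/288)·log₂(35/288) + (35/576)·log₂(35/576) + (7/64)·log₂(7/64)]
  = 0.1683 + 0.1015 + 0.1563 + 0.5055 + 0.3830 + 0.4906 + 0.3695 + 0.2455 + 0.3492
  = 2.7694 bits
Marginal P(P) (row sums):
  P(P=0) = 5/144 + 5/288 + 1/32 = 1/12
  P(P=1) = 25/96 + 25/192 + 15/64 = 5/8
  P(P=2) = 35/288 + 35/576 + 7/64 = 7/24
H(P) = -[(1/12)·log₂(1/12) + (5/8)·log₂(5/8) + (7/24)·log₂(7/24)]
  = 0.2987 + 0.4238 + 0.5185
  = 1.2410 bits

H(Q|P) = 2.7694 - 1.2410 = 1.5284 bits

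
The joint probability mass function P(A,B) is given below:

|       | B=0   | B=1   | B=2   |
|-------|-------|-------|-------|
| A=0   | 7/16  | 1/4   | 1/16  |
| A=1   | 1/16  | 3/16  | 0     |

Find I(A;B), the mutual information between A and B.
Marginal P(A) (row sums):
  P(A=0) = 7/16 + 1/4 + 1/16 = 3/4
  P(A=1) = 1/16 + 3/16 + 0 = 1/4
Marginal P(B) (column sums):
  P(B=0) = 7/16 + 1/16 = 1/2
  P(B=1) = 1/4 + 3/16 = 7/16
  P(B=2) = 1/16 + 0 = 1/16

H(A) = -[(3/4)·log₂(3/4) + (1/4)·log₂(1/4)]
  = 0.3113 + 0.5000
  = 0.8113 bits
H(B) = -[(1/2)·log₂(1/2) + (7/16)·log₂(7/16) + (1/16)·log₂(1/16)]
  = 0.5000 + 0.5218 + 0.2500
  = 1.2718 bits
H(A,B) = -[(7/16)·log₂(7/16) + (1/4)·log₂(1/4) + (1/16)·log₂(1/16) + (1/16)·log₂(1/16) + (3/16)·log₂(3/16)]
  = 0.5218 + 0.5000 + 0.2500 + 0.2500 + 0.4528
  = 1.9746 bits

I(A;B) = H(A) + H(B) - H(A,B)
  = 0.8113 + 1.2718 - 1.9746
  = 0.1085 bits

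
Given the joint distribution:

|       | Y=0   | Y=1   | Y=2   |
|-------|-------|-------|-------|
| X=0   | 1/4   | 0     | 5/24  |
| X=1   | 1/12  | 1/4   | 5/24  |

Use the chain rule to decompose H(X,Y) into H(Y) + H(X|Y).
By the chain rule: H(X,Y) = H(Y) + H(X|Y)

Marginal P(Y) (column sums):
  P(Y=0) = 1/4 + 1/12 = 1/3
  P(Y=1) = 0 + 1/4 = 1/4
  P(Y=2) = 5/24 + 5/24 = 5/12
H(Y) = -[(1/3)·log₂(1/3) + (1/4)·log₂(1/4) + (5/12)·log₂(5/12)]
  = 0.5283 + 0.5000 + 0.5263
  = 1.5546 bits
H(X|Y) = -Σ P(X,Y)·log₂ P(X|Y), where P(X|Y) = P(X,Y) / P(Y)
  (cells with P(X,Y) = 0 contribute 0)
  (X=0,Y=0): P(X|Y) = (1/4)/(1/3) = 3/4;  -(1/4)·log₂(3/4) = 0.1038
  (X=0,Y=2): P(X|Y) = (5/24)/(5/12) = 1/2;  -(5/24)·log₂(1/2) = 0.2083
  (X=1,Y=0): P(X|Y) = (1/12)/(1/3) = 1/4;  -(1/12)·log₂(1/4) = 0.1667
  (X=1,Y=1): P(X|Y) = (1/4)/(1/4) = 1;  -(1/4)·log₂(1) = 0.0000
  (X=1,Y=2): P(X|Y) = (5/24)/(5/12) = 1/2;  -(5/24)·log₂(1/2) = 0.2083
H(X|Y) = 0.1038 + 0.2083 + 0.1667 + 0.0000 + 0.2083
  = 0.6871 bits

H(X,Y) = H(Y) + H(X|Y) = 1.5546 + 0.6871 = 2.2417 bits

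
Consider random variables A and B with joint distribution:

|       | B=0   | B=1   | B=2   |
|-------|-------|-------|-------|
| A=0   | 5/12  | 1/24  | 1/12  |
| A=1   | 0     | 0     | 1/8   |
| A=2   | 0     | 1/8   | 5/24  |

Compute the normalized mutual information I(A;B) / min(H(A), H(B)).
Marginal P(A) (row sums):
  P(A=0) = 5/12 + 1/24 + 1/12 = 13/24
  P(A=1) = 0 + 0 + 1/8 = 1/8
  P(A=2) = 0 + 1/8 + 5/24 = 1/3
Marginal P(B) (column sums):
  P(B=0) = 5/12 + 0 + 0 = 5/12
  P(B=1) = 1/24 + 0 + 1/8 = 1/6
  P(B=2) = 1/12 + 1/8 + 5/24 = 5/12

H(A) = -[(13/24)·log₂(13/24) + (1/8)·log₂(1/8) + (1/3)·log₂(1/3)]
  = 0.4791 + 0.3750 + 0.5283
  = 1.3824 bits
H(B) = -[(5/12)·log₂(5/12) + (1/6)·log₂(1/6) + (5/12)·log₂(5/12)]
  = 0.5263 + 0.4308 + 0.5263
  = 1.4834 bits
H(A,B) = -[(5/12)·log₂(5/12) + (1/24)·log₂(1/24) + (1/12)·log₂(1/12) + (1/8)·log₂(1/8) + (1/8)·log₂(1/8) + (5/24)·log₂(5/24)]
  = 0.5263 + 0.1910 + 0.2987 + 0.3750 + 0.3750 + 0.4715
  = 2.2375 bits

I(A;B) = H(A) + H(B) - H(A,B)
  = 1.3824 + 1.4834 - 2.2375
  = 0.6283 bits

min(H(A), H(B)) = min(1.3824, 1.4834) = 1.3824 bits
Normalized MI = 0.6283 / 1.3824 = 0.4545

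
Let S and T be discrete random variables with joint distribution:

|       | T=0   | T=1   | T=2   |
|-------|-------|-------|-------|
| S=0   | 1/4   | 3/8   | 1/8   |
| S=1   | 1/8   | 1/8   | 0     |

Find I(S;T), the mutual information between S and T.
Marginal P(S) (row sums):
  P(S=0) = 1/4 + 3/8 + 1/8 = 3/4
  P(S=1) = 1/8 + 1/8 + 0 = 1/4
Marginal P(T) (column sums):
  P(T=0) = 1/4 + 1/8 = 3/8
  P(T=1) = 3/8 + 1/8 = 1/2
  P(T=2) = 1/8 + 0 = 1/8

H(S) = -[(3/4)·log₂(3/4) + (1/4)·log₂(1/4)]
  = 0.3113 + 0.5000
  = 0.8113 bits
H(T) = -[(3/8)·log₂(3/8) + (1/2)·log₂(1/2) + (1/8)·log₂(1/8)]
  = 0.5306 + 0.5000 + 0.3750
  = 1.4056 bits
H(S,T) = -[(1/4)·log₂(1/4) + (3/8)·log₂(3/8) + (1/8)·log₂(1/8) + (1/8)·log₂(1/8) + (1/8)·log₂(1/8)]
  = 0.5000 + 0.5306 + 0.3750 + 0.3750 + 0.3750
  = 2.1556 bits

I(S;T) = H(S) + H(T) - H(S,T)
  = 0.8113 + 1.4056 - 2.1556
  = 0.0613 bits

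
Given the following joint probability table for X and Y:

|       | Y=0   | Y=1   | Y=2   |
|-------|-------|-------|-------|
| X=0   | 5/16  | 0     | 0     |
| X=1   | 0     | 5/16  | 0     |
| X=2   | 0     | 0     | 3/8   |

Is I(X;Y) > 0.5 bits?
Marginal P(X) (row sums):
  P(X=0) = 5/16 + 0 + 0 = 5/16
  P(X=1) = 0 + 5/16 + 0 = 5/16
  P(X=2) = 0 + 0 + 3/8 = 3/8
Marginal P(Y) (column sums):
  P(Y=0) = 5/16 + 0 + 0 = 5/16
  P(Y=1) = 0 + 5/16 + 0 = 5/16
  P(Y=2) = 0 + 0 + 3/8 = 3/8

H(X) = -[(5/16)·log₂(5/16) + (5/16)·log₂(5/16) + (3/8)·log₂(3/8)]
  = 0.5244 + 0.5244 + 0.5306
  = 1.5794 bits
H(Y) = -[(5/16)·log₂(5/16) + (5/16)·log₂(5/16) + (3/8)·log₂(3/8)]
  = 0.5244 + 0.5244 + 0.5306
  = 1.5794 bits
H(X,Y) = -[(5/16)·log₂(5/16) + (5/16)·log₂(5/16) + (3/8)·log₂(3/8)]
  = 0.5244 + 0.5244 + 0.5306
  = 1.5794 bits

I(X;Y) = H(X) + H(Y) - H(X,Y)
  = 1.5794 + 1.5794 - 1.5794
  = 1.5794 bits

Yes. I(X;Y) = 1.5794 bits, which is > 0.5 bits.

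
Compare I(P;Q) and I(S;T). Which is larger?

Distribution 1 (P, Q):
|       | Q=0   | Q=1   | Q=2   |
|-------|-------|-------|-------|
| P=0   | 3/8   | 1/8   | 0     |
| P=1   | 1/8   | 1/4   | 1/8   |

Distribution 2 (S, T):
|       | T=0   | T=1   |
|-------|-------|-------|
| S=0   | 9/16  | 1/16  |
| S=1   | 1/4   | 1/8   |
Distribution 1 (P, Q):
Marginal P(P) (row sums):
  P(P=0) = 3/8 + 1/8 + 0 = 1/2
  P(P=1) = 1/8 + 1/4 + 1/8 = 1/2
Marginal P(Q) (column sums):
  P(Q=0) = 3/8 + 1/8 = 1/2
  P(Q=1) = 1/8 + 1/4 = 3/8
  P(Q=2) = 0 + 1/8 = 1/8

H(P) = -[(1/2)·log₂(1/2) + (1/2)·log₂(1/2)]
  = 0.5000 + 0.5000
  = 1.0000 bits
H(Q) = -[(1/2)·log₂(1/2) + (3/8)·log₂(3/8) + (1/8)·log₂(1/8)]
  = 0.5000 + 0.5306 + 0.3750
  = 1.4056 bits
H(P,Q) = -[(3/8)·log₂(3/8) + (1/8)·log₂(1/8) + (1/8)·log₂(1/8) + (1/4)·log₂(1/4) + (1/8)·log₂(1/8)]
  = 0.5306 + 0.3750 + 0.3750 + 0.5000 + 0.3750
  = 2.1556 bits

I(P;Q) = H(P) + H(Q) - H(P,Q)
  = 1.0000 + 1.4056 - 2.1556
  = 0.2500 bits

Distribution 2 (S, T):
Marginal P(S) (row sums):
  P(S=0) = 9/16 + 1/16 = 5/8
  P(S=1) = 1/4 + 1/8 = 3/8
Marginal P(T) (column sums):
  P(T=0) = 9/16 + 1/4 = 13/16
  P(T=1) = 1/16 + 1/8 = 3/16

H(S) = -[(5/8)·log₂(5/8) + (3/8)·log₂(3/8)]
  = 0.4238 + 0.5306
  = 0.9544 bits
H(T) = -[(13/16)·log₂(13/16) + (3/16)·log₂(3/16)]
  = 0.2434 + 0.4528
  = 0.6962 bits
H(S,T) = -[(9/16)·log₂(9/16) + (1/16)·log₂(1/16) + (1/4)·log₂(1/4) + (1/8)·log₂(1/8)]
  = 0.4669 + 0.2500 + 0.5000 + 0.3750
  = 1.5919 bits

I(S;T) = H(S) + H(T) - H(S,T)
  = 0.9544 + 0.6962 - 1.5919
  = 0.0587 bits

I(P;Q) = 0.2500 bits > I(S;T) = 0.0587 bits, so (P, Q) has the higher mutual information (stronger dependence).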